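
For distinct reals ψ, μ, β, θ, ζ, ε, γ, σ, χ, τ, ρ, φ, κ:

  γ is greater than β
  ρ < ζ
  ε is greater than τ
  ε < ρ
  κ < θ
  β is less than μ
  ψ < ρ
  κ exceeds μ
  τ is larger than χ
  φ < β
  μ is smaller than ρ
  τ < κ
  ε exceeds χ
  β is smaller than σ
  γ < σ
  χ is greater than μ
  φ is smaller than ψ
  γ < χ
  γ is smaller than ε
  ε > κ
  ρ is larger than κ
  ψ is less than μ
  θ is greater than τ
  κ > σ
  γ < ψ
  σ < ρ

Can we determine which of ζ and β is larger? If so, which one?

Link the given pairs in sequence: β < γ; γ < ψ; ψ < μ; μ < χ; χ < τ; τ < ε; ε < ρ; ρ < ζ.
Together: β < γ < ψ < μ < χ < τ < ε < ρ < ζ.
So ζ is larger.

ζ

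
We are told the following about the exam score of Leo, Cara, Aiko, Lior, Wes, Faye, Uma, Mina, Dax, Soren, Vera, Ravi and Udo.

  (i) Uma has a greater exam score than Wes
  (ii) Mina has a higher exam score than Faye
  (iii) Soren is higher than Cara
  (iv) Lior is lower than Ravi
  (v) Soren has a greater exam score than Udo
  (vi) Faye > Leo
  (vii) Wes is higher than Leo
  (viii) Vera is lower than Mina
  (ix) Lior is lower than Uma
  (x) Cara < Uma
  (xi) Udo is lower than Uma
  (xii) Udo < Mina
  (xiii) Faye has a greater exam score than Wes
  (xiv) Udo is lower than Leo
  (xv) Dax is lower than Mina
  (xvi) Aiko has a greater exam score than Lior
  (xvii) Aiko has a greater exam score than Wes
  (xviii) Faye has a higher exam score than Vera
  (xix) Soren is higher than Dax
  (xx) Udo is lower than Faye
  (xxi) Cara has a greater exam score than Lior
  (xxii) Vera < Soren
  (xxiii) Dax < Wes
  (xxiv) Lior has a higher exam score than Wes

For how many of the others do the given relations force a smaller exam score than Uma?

6

From Uma the given relations immediately reach Udo, Wes, Lior, Cara.
From those, Dax, Leo — 6 in total.
Nothing else is reachable below Uma; 6 in all.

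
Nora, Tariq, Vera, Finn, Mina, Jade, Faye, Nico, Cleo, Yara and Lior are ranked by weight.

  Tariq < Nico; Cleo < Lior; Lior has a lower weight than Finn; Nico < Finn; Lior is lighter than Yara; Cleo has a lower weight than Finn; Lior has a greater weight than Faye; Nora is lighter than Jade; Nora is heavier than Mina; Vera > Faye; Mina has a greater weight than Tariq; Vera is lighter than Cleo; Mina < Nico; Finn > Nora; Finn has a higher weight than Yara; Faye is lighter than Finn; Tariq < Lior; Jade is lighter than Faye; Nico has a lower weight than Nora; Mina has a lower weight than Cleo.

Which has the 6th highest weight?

Faye

Piecing the relations together gives one ordering: Tariq < Mina < Nico < Nora < Jade < Faye < Vera < Cleo < Lior < Yara < Finn.
Counting 6 from the largest end gives Faye.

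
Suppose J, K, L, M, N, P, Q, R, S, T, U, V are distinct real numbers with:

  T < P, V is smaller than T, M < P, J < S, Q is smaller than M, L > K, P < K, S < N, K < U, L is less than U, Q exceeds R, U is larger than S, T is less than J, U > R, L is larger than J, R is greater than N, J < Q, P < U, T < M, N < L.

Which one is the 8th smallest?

M

Chaining the given pairs: V < T < J < S < N < R < Q < M < P < K < L < U.
Counting 8 from the smallest end gives M.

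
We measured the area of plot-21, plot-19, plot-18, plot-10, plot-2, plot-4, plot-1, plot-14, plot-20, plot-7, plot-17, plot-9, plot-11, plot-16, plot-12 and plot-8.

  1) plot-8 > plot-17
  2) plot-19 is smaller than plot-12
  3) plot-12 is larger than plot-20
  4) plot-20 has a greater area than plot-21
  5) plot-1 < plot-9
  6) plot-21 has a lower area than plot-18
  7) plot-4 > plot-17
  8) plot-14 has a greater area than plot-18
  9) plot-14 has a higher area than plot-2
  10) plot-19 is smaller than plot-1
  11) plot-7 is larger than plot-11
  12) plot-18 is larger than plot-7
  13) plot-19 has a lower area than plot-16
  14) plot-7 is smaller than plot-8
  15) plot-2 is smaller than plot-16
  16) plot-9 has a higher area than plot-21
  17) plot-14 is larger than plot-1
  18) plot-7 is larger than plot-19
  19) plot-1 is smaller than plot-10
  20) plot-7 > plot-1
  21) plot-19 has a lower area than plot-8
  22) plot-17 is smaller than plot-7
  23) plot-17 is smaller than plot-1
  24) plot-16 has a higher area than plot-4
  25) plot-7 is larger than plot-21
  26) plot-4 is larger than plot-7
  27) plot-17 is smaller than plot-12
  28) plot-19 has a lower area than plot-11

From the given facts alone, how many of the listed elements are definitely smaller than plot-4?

Directly below plot-4: plot-17, plot-7.
One step further: plot-21, plot-19, plot-11, plot-1 (6 so far).
No other element is forced below plot-4 by the given relations, so the count is 6.

6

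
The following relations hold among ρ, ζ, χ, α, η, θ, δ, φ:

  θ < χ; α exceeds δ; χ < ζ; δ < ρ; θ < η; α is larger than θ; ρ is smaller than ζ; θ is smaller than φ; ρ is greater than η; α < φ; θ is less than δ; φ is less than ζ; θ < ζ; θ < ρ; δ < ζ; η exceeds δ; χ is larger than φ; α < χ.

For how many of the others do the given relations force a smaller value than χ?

From χ the given relations immediately reach θ, α, φ.
From those, δ — 4 in total.
No other element is forced below χ by the given relations, so the count is 4.

4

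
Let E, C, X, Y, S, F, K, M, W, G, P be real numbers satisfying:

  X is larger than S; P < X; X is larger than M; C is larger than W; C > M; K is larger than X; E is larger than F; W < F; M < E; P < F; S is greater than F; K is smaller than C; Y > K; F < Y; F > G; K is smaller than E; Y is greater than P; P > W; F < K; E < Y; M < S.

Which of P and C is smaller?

Link the given pairs in sequence: P < F; F < S; S < X; X < K; K < C.
Chaining these gives P < F < S < X < K < C.
So P < C; P is the smaller of the two.

P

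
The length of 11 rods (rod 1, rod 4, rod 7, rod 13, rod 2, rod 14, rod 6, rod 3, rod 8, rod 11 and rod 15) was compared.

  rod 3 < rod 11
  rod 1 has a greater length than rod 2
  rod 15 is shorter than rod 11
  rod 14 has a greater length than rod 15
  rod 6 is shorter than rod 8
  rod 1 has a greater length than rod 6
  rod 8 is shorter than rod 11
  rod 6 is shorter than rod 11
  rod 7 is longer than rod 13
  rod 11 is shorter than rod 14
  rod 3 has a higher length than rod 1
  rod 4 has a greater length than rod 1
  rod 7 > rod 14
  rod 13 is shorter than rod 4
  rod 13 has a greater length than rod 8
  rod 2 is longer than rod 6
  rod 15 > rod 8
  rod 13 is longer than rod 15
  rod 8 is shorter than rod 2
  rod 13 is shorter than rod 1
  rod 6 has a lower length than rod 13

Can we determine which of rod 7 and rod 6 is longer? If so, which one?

rod 7

Link the given pairs in sequence: rod 6 < rod 8; rod 8 < rod 15; rod 15 < rod 13; rod 13 < rod 1; rod 1 < rod 3; rod 3 < rod 11; rod 11 < rod 14; rod 14 < rod 7.
Chaining these gives rod 6 < rod 8 < rod 15 < rod 13 < rod 1 < rod 3 < rod 11 < rod 14 < rod 7.
So rod 7 is longer.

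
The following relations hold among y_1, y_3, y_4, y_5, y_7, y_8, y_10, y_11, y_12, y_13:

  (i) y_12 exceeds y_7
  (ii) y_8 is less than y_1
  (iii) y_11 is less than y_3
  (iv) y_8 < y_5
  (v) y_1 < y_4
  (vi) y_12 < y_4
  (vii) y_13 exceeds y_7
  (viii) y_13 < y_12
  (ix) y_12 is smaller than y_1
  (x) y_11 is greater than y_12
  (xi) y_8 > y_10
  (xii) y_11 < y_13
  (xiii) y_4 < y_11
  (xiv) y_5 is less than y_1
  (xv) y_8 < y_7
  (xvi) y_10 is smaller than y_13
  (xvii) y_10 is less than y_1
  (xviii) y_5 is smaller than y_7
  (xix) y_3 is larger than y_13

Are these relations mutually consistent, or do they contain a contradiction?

Chaining the given relations yields y_12 < y_1 < y_4 < y_11 < y_13, so y_12 < y_13. But one relation states y_13 < y_12. These cannot both hold.

inconsistent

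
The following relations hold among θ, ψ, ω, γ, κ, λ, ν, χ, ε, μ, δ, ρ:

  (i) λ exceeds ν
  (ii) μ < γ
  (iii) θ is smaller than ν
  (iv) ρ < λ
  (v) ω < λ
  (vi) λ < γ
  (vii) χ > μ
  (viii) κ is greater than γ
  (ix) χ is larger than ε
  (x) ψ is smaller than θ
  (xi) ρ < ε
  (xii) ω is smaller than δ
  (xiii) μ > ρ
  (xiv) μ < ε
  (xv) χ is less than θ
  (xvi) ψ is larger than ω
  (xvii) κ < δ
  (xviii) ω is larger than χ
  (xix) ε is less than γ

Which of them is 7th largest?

ψ

Chaining the given pairs: ρ < μ < ε < χ < ω < ψ < θ < ν < λ < γ < κ < δ.
The 7th largest is ψ.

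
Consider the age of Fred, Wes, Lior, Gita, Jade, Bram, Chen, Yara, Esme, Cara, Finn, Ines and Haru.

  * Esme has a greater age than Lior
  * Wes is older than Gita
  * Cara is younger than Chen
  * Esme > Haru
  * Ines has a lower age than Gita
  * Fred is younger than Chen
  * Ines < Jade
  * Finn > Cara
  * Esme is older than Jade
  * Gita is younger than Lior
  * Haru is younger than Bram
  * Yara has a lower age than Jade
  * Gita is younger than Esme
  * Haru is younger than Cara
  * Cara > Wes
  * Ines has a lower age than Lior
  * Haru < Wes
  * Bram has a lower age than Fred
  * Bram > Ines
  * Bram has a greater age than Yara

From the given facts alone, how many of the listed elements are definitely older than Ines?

10

Directly above Ines: Bram, Gita, Lior, Jade.
One step further: Wes, Fred, Esme (7 so far).
One step further: Cara, Chen (9 so far).
One step further: Finn (10 so far).
No other element is forced above Ines by the given relations, so the count is 10.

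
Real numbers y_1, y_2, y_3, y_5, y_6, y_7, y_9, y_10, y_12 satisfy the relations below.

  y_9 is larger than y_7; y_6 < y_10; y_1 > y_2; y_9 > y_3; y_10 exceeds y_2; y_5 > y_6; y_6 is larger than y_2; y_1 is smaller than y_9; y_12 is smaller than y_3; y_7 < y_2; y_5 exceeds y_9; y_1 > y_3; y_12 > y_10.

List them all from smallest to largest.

The consecutive links are each given: y_7 < y_2; y_2 < y_6; y_6 < y_10; y_10 < y_12; y_12 < y_3; y_3 < y_1; y_1 < y_9; y_9 < y_5.

y_7 < y_2 < y_6 < y_10 < y_12 < y_3 < y_1 < y_9 < y_5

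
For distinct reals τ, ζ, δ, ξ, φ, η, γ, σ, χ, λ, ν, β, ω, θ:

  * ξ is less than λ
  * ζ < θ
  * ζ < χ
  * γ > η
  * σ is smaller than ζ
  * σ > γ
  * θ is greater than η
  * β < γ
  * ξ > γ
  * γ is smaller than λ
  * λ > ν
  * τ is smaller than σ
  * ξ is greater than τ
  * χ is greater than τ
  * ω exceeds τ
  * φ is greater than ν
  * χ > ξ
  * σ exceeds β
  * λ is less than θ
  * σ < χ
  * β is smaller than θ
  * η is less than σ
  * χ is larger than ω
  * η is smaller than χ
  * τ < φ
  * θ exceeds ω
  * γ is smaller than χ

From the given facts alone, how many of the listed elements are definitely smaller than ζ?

From ζ the given relations immediately reach σ.
From those, τ, β, η, γ — 5 in total.
Nothing else is reachable below ζ; 5 in all.

5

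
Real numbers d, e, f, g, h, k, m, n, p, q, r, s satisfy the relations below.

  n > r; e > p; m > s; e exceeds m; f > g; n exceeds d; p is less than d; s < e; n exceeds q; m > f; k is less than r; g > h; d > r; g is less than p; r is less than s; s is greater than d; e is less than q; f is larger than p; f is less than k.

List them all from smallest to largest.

h < g < p < f < k < r < d < s < m < e < q < n

Each adjacent pair is fixed by a given relation: h < g; g < p; p < f; f < k; k < r; r < d; d < s; s < m; m < e; e < q; q < n. Chaining them end to end gives the full order.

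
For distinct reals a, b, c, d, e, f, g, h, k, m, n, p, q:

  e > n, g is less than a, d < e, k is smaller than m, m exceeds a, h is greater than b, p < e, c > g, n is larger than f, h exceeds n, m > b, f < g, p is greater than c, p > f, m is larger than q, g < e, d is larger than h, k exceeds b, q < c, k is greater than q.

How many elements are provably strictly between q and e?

Chaining upward from q reaches: c, p, k, m.
Chaining downward from e reaches: f, g, b, n, c, p, h, d.
Strictly between q and e are those in both lists: c, p — 2 elements.

2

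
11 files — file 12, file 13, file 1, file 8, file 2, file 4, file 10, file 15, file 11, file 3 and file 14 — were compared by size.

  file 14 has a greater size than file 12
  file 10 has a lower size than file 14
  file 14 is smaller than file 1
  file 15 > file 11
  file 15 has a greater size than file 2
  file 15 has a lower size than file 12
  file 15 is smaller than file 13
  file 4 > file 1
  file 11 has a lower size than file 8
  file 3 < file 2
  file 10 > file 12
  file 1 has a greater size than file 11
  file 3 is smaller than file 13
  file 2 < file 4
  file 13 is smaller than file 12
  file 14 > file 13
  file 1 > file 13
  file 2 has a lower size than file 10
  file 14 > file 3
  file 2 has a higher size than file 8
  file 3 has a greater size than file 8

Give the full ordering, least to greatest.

file 11 < file 8 < file 3 < file 2 < file 15 < file 13 < file 12 < file 10 < file 14 < file 1 < file 4

Each adjacent pair is fixed by a given relation: file 11 < file 8; file 8 < file 3; file 3 < file 2; file 2 < file 15; file 15 < file 13; file 13 < file 12; file 12 < file 10; file 10 < file 14; file 14 < file 1; file 1 < file 4. Chaining them end to end gives the full order.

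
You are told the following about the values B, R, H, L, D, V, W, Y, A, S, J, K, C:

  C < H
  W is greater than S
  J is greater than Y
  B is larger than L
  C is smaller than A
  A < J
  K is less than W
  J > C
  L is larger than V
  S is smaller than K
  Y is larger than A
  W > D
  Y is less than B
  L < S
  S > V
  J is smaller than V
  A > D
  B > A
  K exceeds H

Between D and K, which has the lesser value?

D

The relevant relations are D < A; A < Y; Y < J; J < V; V < S; S < K.
Chaining these gives D < A < Y < J < V < S < K.
So D < K; D is the smaller of the two.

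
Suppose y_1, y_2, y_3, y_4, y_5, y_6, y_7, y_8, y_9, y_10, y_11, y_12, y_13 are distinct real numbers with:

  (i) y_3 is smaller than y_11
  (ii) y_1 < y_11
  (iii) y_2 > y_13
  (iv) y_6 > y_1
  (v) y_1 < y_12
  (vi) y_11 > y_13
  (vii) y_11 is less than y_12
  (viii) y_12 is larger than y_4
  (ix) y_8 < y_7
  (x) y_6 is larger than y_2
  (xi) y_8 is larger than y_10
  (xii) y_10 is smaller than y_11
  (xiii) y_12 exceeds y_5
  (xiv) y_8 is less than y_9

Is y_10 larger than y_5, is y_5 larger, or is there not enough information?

undetermined

Following every chain through y_5: above y_5 we get y_12.
y_10 is not reached, and no chain runs the other way from y_10 to y_5.
So the given relations leave the order of y_5 and y_10 undetermined.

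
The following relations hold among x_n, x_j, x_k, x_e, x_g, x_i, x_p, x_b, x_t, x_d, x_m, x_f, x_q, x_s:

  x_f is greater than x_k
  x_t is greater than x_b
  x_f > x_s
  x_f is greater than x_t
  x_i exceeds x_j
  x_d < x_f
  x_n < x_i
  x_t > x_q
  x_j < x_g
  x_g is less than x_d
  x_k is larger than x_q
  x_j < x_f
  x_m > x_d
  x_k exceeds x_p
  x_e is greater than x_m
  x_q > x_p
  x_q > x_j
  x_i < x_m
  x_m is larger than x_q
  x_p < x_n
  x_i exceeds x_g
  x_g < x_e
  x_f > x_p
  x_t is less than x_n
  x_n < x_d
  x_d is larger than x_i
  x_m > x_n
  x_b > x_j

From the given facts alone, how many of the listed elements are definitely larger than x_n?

From x_n the given relations immediately reach x_i, x_d, x_m.
From those, x_e, x_f — 5 in total.
Nothing else is reachable above x_n; 5 in all.

5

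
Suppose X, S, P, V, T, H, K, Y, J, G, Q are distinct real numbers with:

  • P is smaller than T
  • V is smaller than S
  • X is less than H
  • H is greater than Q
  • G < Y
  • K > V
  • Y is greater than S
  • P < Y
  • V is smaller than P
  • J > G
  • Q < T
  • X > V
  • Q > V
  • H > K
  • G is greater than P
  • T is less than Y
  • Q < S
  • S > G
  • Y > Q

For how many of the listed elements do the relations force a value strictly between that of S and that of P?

1

The relations place P below S. An element lies strictly between them when it is forced above P and also forced below S.
Above P: {G, T, Y, J}. Below S: {V, G, Q}.
Intersection: {G} — 1.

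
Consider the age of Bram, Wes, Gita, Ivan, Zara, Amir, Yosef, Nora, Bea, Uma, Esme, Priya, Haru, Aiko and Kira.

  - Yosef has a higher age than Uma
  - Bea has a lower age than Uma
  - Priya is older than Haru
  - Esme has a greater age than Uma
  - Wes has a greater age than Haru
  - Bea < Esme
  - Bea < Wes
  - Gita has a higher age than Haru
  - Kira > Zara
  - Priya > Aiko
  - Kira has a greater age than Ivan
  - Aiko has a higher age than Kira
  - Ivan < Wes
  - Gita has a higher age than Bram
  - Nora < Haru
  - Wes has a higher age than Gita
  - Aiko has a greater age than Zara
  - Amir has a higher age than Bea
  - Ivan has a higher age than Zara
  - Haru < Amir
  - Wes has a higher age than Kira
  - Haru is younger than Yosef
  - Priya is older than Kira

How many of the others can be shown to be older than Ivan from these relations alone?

The elements the relations force above Ivan are Kira, Wes, Aiko, Priya — no chain reaches any other.
That is 4.

4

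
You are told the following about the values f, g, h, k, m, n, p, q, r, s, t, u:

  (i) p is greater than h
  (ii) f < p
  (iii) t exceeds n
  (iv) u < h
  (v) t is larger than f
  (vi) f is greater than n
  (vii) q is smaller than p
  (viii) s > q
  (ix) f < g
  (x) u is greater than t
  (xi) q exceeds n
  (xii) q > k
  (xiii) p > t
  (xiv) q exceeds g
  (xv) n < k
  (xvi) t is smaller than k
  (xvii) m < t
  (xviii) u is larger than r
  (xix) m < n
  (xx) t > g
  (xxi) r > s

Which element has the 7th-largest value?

Piecing the relations together gives one ordering: m < n < f < g < t < k < q < s < r < u < h < p.
The 7th largest is k.

k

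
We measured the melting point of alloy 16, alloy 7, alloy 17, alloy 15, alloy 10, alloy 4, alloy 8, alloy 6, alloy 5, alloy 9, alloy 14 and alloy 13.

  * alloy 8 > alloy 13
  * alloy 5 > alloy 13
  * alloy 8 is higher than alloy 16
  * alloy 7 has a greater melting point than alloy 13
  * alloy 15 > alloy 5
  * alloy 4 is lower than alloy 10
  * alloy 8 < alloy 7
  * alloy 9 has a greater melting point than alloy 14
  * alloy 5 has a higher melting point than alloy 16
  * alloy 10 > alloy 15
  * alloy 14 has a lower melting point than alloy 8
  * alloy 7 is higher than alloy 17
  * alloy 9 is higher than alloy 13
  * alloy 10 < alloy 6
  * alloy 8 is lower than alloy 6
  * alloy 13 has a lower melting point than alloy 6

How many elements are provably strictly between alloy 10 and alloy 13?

The relations place alloy 13 below alloy 10. An element lies strictly between them when it is forced above alloy 13 and also forced below alloy 10.
Above alloy 13: {alloy 9, alloy 5, alloy 8, alloy 7, alloy 15, alloy 6}. Below alloy 10: {alloy 16, alloy 4, alloy 5, alloy 15}.
Intersection: {alloy 5, alloy 15} — 2.

2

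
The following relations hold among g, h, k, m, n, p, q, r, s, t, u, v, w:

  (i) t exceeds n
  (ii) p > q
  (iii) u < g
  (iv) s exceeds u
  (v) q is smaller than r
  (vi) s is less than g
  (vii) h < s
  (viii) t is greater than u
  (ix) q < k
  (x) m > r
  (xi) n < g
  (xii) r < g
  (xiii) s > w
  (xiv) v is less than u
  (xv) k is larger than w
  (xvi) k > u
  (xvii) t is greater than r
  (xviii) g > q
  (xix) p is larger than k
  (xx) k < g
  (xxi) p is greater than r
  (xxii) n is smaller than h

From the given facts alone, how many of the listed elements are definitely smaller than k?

The elements the relations force below k are w, v, q, u — no chain reaches any other.
That is 4.

4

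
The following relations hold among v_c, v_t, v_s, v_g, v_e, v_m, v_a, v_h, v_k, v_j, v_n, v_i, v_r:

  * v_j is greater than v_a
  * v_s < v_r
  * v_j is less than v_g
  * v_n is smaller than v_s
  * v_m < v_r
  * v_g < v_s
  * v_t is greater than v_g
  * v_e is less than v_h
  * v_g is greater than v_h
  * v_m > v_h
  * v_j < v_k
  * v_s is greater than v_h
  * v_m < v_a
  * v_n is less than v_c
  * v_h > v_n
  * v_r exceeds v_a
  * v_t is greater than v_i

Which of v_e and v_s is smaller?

v_e

v_e < v_h and v_h < v_m give v_e < v_m.
Then v_m < v_a extends the chain to v_a.
Then v_a < v_j extends the chain to v_j.
With v_j < v_g: v_e < v_h < v_m < v_a < v_j < v_g.
With v_g < v_s: v_e < v_h < v_m < v_a < v_j < v_g < v_s.
So v_e < v_s; v_e is the smaller of the two.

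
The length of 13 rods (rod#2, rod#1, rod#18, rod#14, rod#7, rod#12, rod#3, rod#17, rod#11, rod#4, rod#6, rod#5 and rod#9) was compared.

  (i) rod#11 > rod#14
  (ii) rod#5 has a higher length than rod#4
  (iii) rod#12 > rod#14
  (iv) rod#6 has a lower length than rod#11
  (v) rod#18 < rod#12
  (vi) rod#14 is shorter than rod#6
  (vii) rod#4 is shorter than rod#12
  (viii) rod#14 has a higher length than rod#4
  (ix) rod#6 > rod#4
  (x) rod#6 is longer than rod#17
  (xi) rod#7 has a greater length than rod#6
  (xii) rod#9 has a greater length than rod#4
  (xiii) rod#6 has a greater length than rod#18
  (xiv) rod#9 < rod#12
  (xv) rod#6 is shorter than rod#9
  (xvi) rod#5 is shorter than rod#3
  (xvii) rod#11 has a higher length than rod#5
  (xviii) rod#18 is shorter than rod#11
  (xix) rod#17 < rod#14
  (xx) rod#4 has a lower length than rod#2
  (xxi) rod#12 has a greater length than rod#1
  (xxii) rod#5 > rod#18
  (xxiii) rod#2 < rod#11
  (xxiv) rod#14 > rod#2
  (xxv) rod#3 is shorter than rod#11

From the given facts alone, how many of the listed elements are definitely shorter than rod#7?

6

The elements the relations force below rod#7 are rod#4, rod#2, rod#18, rod#17, rod#14, rod#6 — no chain reaches any other.
That is 6.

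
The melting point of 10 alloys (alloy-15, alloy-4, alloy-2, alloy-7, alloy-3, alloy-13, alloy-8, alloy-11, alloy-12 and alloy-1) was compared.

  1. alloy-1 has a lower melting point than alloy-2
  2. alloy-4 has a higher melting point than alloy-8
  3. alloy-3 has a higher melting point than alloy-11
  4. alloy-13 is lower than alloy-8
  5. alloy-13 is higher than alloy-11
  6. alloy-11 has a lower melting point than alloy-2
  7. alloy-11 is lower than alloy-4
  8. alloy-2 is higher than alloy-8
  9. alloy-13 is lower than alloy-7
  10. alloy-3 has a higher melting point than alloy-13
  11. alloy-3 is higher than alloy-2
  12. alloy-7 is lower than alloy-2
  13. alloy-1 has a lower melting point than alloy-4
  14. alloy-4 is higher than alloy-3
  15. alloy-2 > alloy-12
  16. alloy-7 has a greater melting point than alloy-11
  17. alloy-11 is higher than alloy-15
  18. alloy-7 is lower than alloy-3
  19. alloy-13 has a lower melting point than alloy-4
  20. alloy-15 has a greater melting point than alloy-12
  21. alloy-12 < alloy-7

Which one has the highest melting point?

Chaining downward from alloy-4: directly below it, alloy-11, alloy-13, alloy-8, alloy-1, alloy-3; then alloy-15, alloy-7, alloy-2; then alloy-12.
That covers every other element, and nothing is given above alloy-4, so alloy-4 is the highest melting point.

alloy-4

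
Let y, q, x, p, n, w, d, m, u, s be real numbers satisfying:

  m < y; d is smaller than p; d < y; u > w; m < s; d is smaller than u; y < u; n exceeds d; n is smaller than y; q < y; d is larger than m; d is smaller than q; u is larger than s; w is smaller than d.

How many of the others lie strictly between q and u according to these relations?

The relations place q below u. An element lies strictly between them when it is forced above q and also forced below u.
Above q: {y}. Below u: {m, w, d, s, n, y}.
Intersection: {y} — 1.

1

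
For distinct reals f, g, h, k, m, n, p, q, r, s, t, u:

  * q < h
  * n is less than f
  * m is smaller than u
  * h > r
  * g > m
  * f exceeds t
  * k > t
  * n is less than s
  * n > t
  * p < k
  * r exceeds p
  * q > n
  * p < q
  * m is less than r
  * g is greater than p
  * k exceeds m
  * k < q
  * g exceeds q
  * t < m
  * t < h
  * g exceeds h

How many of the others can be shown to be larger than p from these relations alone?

From p the given relations immediately reach r, k, q, g.
From those, h — 5 in total.
Nothing else is reachable above p; 5 in all.

5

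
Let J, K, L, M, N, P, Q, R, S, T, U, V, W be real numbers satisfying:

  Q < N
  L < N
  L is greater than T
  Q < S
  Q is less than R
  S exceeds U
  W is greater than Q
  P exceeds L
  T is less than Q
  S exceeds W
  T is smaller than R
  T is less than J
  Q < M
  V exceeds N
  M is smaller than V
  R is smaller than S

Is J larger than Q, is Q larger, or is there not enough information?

undetermined

Following every chain through Q: above Q we get M, W, R, S, N, V; below Q we get T.
J is not reached, and no chain runs the other way from J to Q.
So the given relations leave the order of Q and J undetermined.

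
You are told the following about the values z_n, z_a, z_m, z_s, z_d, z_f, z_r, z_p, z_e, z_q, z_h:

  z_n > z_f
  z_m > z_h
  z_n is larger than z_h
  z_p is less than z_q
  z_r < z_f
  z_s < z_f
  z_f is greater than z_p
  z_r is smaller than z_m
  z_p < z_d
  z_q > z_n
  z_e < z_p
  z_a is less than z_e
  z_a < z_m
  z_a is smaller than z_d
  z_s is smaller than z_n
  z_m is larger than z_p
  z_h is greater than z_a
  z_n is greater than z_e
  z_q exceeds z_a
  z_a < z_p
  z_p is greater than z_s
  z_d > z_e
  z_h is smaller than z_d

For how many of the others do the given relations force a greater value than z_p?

Directly above z_p: z_d, z_f, z_m, z_q.
One step further: z_n (5 so far).
Nothing else is reachable above z_p; 5 in all.

5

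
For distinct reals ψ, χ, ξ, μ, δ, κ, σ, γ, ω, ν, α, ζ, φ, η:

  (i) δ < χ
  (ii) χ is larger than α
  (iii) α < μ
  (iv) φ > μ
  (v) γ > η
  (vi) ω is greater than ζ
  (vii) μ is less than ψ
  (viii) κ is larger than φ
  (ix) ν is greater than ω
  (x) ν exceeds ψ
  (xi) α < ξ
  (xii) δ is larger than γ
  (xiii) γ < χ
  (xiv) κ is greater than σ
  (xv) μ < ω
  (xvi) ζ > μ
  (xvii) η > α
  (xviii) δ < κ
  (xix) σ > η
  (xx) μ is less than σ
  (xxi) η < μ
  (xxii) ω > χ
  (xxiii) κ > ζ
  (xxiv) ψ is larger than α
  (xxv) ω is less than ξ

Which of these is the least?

η is not least since α < η; μ is not least since α < μ; γ is not least since η < γ; δ is not least since γ < δ; ζ is not least since μ < ζ; σ is not least since η < σ; ψ is not least since α < ψ; φ is not least since μ < φ; χ is not least since δ < χ; κ is not least since ζ < κ; ω is not least since χ < ω; ξ is not least since α < ξ; ν is not least since ψ < ν.
Only α has nothing below it, so α is the least.

α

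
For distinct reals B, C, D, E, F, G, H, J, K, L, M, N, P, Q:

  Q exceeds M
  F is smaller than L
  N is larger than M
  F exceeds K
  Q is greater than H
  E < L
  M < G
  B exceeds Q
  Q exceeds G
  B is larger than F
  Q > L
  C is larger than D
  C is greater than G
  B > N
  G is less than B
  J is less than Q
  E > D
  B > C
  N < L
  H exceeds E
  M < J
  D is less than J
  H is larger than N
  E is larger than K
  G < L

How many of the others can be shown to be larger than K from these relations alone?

6

Directly above K: E, F.
One step further: H, L, B (5 so far).
One step further: Q (6 so far).
No other element is forced above K by the given relations, so the count is 6.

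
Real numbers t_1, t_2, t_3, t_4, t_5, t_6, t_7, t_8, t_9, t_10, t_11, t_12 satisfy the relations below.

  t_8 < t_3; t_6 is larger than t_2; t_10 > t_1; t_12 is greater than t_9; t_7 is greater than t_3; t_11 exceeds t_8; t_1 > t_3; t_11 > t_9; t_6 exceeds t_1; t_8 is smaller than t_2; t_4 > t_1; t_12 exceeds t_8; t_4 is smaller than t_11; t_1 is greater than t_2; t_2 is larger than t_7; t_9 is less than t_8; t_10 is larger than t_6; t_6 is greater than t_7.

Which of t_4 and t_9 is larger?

t_9 < t_8 and t_8 < t_3 give t_9 < t_3.
Then t_3 < t_7 extends the chain to t_7.
With t_7 < t_2: t_9 < t_8 < t_3 < t_7 < t_2.
With t_2 < t_1: t_9 < t_8 < t_3 < t_7 < t_2 < t_1.
Then t_1 < t_4 extends the chain to t_4.
So t_9 < t_4; t_4 is the larger of the two.

t_4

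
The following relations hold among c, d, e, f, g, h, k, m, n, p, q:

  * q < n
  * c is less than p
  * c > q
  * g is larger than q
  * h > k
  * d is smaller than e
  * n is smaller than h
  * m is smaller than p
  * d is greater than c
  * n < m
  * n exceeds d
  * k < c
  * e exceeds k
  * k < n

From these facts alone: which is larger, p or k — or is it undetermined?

p

Chaining the given relations: k < c < d < n < m < p.
So p is larger.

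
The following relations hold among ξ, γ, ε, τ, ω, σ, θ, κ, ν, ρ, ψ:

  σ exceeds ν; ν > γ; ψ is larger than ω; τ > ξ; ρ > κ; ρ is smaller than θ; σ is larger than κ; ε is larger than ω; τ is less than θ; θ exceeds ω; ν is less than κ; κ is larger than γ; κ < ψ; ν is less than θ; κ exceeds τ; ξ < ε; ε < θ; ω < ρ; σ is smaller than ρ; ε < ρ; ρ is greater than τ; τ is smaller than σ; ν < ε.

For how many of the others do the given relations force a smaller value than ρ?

The elements the relations force below ρ are γ, ω, ξ, τ, ν, κ, σ, ε — no chain reaches any other.
That is 8.

8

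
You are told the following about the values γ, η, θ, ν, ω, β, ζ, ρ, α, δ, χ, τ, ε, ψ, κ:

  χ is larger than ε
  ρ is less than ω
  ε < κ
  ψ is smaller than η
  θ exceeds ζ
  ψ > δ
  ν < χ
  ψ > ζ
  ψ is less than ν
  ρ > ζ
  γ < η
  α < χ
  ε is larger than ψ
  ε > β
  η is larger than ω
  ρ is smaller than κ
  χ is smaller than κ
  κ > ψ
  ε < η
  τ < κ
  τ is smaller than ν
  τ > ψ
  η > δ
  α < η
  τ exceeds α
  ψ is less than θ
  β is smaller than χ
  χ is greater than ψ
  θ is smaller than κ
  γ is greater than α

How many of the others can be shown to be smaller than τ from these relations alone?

4

The elements the relations force below τ are α, ζ, δ, ψ — no chain reaches any other.
That is 4.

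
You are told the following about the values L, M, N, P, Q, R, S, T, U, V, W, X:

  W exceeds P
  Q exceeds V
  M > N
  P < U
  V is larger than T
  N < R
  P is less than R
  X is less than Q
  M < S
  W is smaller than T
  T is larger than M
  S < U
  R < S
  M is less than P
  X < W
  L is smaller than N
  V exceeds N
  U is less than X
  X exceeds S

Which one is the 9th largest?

Chaining the given pairs: L < N < M < P < R < S < U < X < W < T < V < Q.
Counting 9 from the largest end gives P.

P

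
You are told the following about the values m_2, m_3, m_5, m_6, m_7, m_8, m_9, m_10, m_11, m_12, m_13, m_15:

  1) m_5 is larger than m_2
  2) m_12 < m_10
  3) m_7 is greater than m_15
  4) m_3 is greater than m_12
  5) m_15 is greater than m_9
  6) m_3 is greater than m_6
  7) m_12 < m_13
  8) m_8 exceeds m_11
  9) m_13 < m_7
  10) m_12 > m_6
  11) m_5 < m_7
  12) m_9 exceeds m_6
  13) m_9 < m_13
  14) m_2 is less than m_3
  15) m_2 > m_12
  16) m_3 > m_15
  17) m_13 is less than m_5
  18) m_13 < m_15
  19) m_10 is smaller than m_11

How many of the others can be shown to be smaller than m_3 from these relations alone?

From m_3 the given relations immediately reach m_6, m_12, m_15, m_2.
From those, m_9, m_13 — 6 in total.
Nothing else is reachable below m_3; 6 in all.

6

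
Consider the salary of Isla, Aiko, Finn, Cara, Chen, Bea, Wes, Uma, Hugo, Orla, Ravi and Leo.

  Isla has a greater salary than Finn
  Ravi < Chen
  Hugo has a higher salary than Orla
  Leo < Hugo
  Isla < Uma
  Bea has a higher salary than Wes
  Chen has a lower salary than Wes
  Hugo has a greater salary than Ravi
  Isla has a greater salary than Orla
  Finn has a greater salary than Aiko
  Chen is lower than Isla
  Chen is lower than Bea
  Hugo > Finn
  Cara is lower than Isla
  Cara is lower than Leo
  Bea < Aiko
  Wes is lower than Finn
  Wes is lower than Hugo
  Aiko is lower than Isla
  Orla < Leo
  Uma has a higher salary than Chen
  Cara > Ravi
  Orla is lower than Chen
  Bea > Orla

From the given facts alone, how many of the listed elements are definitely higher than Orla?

9

The elements the relations force above Orla are Chen, Wes, Bea, Aiko, Finn, Leo, Isla, Hugo, Uma — no chain reaches any other.
That is 9.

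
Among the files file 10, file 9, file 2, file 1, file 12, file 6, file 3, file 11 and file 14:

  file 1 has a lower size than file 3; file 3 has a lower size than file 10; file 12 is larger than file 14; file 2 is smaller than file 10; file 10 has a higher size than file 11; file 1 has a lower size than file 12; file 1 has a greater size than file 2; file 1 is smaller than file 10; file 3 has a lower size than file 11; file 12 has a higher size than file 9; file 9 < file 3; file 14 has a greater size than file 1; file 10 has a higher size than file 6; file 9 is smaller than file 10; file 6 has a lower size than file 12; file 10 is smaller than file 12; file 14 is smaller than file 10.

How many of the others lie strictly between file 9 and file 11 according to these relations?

The relations place file 9 below file 11. An element lies strictly between them when it is forced above file 9 and also forced below file 11.
Above file 9: {file 3, file 10, file 12}. Below file 11: {file 2, file 1, file 3}.
Intersection: {file 3} — 1.

1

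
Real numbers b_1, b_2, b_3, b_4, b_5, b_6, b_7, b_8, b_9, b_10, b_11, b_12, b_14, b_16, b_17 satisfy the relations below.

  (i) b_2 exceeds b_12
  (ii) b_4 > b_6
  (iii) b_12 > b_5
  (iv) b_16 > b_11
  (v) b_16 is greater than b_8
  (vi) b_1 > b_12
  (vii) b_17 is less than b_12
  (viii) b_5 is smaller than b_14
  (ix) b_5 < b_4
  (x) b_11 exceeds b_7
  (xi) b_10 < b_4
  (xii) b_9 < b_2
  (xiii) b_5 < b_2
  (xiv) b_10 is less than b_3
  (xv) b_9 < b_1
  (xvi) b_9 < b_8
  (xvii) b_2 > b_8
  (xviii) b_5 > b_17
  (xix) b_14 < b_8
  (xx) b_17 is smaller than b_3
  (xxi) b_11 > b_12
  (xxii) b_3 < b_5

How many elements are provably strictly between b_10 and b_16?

6

Chaining upward from b_10 reaches: b_3, b_5, b_12, b_14, b_8, b_11, b_2, b_1, b_4.
Chaining downward from b_16 reaches: b_17, b_9, b_3, b_5, b_12, b_14, b_8, b_7, b_11.
Strictly between b_10 and b_16 are those in both lists: b_3, b_5, b_12, b_14, b_8, b_11 — 6 elements.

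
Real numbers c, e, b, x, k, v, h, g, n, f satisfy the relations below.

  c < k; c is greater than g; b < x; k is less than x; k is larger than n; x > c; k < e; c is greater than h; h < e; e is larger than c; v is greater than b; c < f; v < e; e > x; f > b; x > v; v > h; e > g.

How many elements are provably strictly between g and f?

1

Chaining upward from g reaches: c, k, x, e.
Chaining downward from f reaches: h, c, b.
Strictly between g and f are those in both lists: c — 1 element.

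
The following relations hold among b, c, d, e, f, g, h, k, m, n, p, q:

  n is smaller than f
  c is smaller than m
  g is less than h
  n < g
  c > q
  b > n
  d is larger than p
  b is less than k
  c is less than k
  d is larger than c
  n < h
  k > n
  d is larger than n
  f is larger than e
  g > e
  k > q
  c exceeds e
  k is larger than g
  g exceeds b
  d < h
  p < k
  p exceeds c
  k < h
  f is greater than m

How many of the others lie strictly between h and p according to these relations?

2

Chaining upward from p reaches: d, k.
Chaining downward from h reaches: n, q, e, c, b, d, g, k.
Strictly between p and h are those in both lists: d, k — 2 elements.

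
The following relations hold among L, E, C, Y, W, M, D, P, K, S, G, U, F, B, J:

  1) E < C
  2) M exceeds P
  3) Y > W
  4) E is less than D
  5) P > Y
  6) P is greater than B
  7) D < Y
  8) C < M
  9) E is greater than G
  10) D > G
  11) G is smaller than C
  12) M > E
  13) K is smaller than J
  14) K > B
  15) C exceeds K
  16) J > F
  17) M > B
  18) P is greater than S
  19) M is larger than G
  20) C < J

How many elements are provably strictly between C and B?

1

Chaining upward from B reaches: K, J, P, M.
Chaining downward from C reaches: G, E, K.
Strictly between B and C are those in both lists: K — 1 element.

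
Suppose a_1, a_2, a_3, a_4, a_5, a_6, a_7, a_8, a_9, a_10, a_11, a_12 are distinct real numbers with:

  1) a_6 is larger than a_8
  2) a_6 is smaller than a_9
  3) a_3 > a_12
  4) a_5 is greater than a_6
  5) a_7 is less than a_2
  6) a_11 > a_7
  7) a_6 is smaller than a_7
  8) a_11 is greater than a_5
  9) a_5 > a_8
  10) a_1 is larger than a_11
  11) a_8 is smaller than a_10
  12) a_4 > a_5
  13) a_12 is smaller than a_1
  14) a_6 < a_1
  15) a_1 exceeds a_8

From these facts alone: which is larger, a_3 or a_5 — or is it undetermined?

undetermined

Following every chain through a_5: above a_5 we get a_11, a_4, a_1; below a_5 we get a_8, a_6.
a_3 is not reached, and no chain runs the other way from a_3 to a_5.
So the given relations leave the order of a_5 and a_3 undetermined.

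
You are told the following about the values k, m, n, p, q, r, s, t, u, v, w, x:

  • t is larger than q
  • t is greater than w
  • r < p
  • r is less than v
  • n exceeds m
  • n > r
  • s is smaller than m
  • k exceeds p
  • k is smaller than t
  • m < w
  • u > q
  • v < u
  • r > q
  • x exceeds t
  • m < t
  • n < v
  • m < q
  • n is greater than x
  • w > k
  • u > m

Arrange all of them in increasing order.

The consecutive links are each given: s < m; m < q; q < r; r < p; p < k; k < w; w < t; t < x; x < n; n < v; v < u.

s < m < q < r < p < k < w < t < x < n < v < u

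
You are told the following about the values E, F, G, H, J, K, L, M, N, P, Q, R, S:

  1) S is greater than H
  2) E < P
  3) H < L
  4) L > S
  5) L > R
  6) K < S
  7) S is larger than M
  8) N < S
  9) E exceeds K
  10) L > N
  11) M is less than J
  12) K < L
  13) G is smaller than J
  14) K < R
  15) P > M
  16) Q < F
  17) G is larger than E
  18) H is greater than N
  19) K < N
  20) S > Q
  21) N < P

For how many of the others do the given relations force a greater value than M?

From M the given relations immediately reach J, S, P.
From those, L — 4 in total.
No other element is forced above M by the given relations, so the count is 4.

4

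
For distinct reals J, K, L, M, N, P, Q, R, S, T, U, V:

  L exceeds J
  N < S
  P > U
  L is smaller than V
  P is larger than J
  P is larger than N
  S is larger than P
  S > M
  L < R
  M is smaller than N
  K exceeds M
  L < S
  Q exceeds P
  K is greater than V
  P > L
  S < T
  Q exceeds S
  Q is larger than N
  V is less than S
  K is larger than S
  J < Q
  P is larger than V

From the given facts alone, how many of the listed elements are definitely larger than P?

Directly above P: S, Q.
One step further: K, T (4 so far).
No other element is forced above P by the given relations, so the count is 4.

4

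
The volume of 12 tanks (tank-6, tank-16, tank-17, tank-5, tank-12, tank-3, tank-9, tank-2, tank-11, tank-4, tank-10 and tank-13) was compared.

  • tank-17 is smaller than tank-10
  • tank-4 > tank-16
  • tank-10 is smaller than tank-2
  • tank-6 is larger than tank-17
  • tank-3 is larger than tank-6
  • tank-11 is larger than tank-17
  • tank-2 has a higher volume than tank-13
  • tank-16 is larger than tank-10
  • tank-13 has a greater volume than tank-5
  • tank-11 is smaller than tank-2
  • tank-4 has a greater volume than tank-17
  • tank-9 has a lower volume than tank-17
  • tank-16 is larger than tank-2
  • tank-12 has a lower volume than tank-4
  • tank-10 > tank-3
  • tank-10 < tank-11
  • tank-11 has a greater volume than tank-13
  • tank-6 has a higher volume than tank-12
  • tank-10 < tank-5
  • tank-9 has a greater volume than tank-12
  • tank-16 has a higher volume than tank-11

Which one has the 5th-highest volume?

tank-13

Chaining the given pairs: tank-12 < tank-9 < tank-17 < tank-6 < tank-3 < tank-10 < tank-5 < tank-13 < tank-11 < tank-2 < tank-16 < tank-4.
The 5th largest is tank-13.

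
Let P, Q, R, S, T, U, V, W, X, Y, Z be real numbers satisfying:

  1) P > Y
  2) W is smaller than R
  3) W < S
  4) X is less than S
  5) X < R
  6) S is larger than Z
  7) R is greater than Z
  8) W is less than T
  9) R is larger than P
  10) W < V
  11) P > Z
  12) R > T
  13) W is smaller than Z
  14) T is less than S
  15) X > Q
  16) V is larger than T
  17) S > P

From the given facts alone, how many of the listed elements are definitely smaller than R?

Directly below R: W, Z, P, T, X.
One step further: Y, Q (7 so far).
No other element is forced below R by the given relations, so the count is 7.

7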